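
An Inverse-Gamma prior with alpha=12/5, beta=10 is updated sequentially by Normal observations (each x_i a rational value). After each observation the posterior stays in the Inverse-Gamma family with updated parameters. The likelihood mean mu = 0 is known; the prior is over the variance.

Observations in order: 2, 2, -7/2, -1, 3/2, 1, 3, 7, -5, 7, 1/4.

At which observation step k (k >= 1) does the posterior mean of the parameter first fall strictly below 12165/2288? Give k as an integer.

k = 6

obs 1: x=2 → posterior Inverse-Gamma(29/10, 12)
obs 2: x=2 → posterior Inverse-Gamma(17/5, 14)
obs 3: x=-7/2 → posterior Inverse-Gamma(39/10, 161/8)
obs 4: x=-1 → posterior Inverse-Gamma(22/5, 165/8)
obs 5: x=3/2 → posterior Inverse-Gamma(49/10, 87/4)
obs 6: x=1 → posterior Inverse-Gamma(27/5, 89/4)
obs 7: x=3 → posterior Inverse-Gamma(59/10, 107/4)
obs 8: x=7 → posterior Inverse-Gamma(32/5, 205/4)
obs 9: x=-5 → posterior Inverse-Gamma(69/10, 255/4)
obs 10: x=7 → posterior Inverse-Gamma(37/5, 353/4)
obs 11: x=1/4 → posterior Inverse-Gamma(79/10, 2825/32)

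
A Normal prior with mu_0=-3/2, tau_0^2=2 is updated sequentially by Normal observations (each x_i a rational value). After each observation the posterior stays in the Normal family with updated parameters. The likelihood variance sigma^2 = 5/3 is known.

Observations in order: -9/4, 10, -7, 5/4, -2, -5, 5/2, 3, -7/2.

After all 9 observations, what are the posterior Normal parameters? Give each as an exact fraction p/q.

obs 1: x=-9/4 → posterior Normal(-21/11, 10/11)
obs 2: x=10 → posterior Normal(39/17, 10/17)
obs 3: x=-7 → posterior Normal(-3/23, 10/23)
obs 4: x=5/4 → posterior Normal(9/58, 10/29)
obs 5: x=-2 → posterior Normal(-3/14, 2/7)
obs 6: x=-5 → posterior Normal(-75/82, 10/41)
obs 7: x=5/2 → posterior Normal(-45/94, 10/47)
obs 8: x=3 → posterior Normal(-9/106, 10/53)
obs 9: x=-7/2 → posterior Normal(-51/118, 10/59)

mu_0=-51/118, tau_0^2=10/59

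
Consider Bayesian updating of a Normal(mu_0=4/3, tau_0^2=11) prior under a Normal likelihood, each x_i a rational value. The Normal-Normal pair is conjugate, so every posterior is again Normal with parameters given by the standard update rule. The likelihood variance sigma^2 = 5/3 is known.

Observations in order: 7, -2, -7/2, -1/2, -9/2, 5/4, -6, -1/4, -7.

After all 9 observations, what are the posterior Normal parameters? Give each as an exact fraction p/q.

mu_0=-3029/1812, tau_0^2=55/302

obs 1: x=7 → posterior Normal(713/114, 55/38)
obs 2: x=-2 → posterior Normal(515/213, 55/71)
obs 3: x=-7/2 → posterior Normal(337/624, 55/104)
obs 4: x=-1/2 → posterior Normal(119/411, 55/137)
obs 5: x=-9/2 → posterior Normal(-653/1020, 11/34)
obs 6: x=5/4 → posterior Normal(-811/2436, 55/203)
obs 7: x=-6 → posterior Normal(-3187/2832, 55/236)
obs 8: x=-1/4 → posterior Normal(-1643/1614, 55/269)
obs 9: x=-7 → posterior Normal(-3029/1812, 55/302)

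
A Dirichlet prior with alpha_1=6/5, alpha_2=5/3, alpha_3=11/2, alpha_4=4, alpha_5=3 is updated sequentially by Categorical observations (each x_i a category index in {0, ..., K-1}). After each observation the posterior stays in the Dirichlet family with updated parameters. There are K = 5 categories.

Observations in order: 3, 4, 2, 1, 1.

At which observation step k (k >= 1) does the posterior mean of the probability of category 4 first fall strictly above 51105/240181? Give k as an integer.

k = 2

obs 1: x=3 → posterior Dirichlet(6/5, 5/3, 11/2, 5, 3)
obs 2: x=4 → posterior Dirichlet(6/5, 5/3, 11/2, 5, 4)
obs 3: x=2 → posterior Dirichlet(6/5, 5/3, 13/2, 5, 4)
obs 4: x=1 → posterior Dirichlet(6/5, 8/3, 13/2, 5, 4)
obs 5: x=1 → posterior Dirichlet(6/5, 11/3, 13/2, 5, 4)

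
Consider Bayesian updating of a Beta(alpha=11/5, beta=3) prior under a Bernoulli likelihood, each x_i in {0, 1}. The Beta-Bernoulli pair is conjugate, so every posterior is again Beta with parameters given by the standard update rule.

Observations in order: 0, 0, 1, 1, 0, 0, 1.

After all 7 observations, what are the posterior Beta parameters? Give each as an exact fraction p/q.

obs 1: x=0 → posterior Beta(11/5, 4)
obs 2: x=0 → posterior Beta(11/5, 5)
obs 3: x=1 → posterior Beta(16/5, 5)
obs 4: x=1 → posterior Beta(21/5, 5)
obs 5: x=0 → posterior Beta(21/5, 6)
obs 6: x=0 → posterior Beta(21/5, 7)
obs 7: x=1 → posterior Beta(26/5, 7)

alpha=26/5, beta=7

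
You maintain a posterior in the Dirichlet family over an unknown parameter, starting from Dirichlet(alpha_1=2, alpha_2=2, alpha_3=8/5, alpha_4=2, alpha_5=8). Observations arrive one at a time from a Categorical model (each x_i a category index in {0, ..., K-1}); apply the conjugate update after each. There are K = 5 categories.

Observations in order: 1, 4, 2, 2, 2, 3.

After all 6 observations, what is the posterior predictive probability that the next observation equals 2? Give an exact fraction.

obs 1: x=1 → posterior Dirichlet(2, 3, 8/5, 2, 8)
obs 2: x=4 → posterior Dirichlet(2, 3, 8/5, 2, 9)
obs 3: x=2 → posterior Dirichlet(2, 3, 13/5, 2, 9)
obs 4: x=2 → posterior Dirichlet(2, 3, 18/5, 2, 9)
obs 5: x=2 → posterior Dirichlet(2, 3, 23/5, 2, 9)
obs 6: x=3 → posterior Dirichlet(2, 3, 23/5, 3, 9)

23/108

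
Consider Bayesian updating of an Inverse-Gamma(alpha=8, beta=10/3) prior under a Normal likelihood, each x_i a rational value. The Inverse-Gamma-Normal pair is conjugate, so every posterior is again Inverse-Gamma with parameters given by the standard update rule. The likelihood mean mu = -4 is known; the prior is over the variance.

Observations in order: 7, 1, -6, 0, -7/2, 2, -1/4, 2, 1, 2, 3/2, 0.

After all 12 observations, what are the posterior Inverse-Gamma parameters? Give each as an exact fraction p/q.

obs 1: x=7 → posterior Inverse-Gamma(17/2, 383/6)
obs 2: x=1 → posterior Inverse-Gamma(9, 229/3)
obs 3: x=-6 → posterior Inverse-Gamma(19/2, 235/3)
obs 4: x=0 → posterior Inverse-Gamma(10, 259/3)
obs 5: x=-7/2 → posterior Inverse-Gamma(21/2, 2075/24)
obs 6: x=2 → posterior Inverse-Gamma(11, 2507/24)
obs 7: x=-1/4 → posterior Inverse-Gamma(23/2, 10703/96)
obs 8: x=2 → posterior Inverse-Gamma(12, 12431/96)
obs 9: x=1 → posterior Inverse-Gamma(25/2, 13631/96)
obs 10: x=2 → posterior Inverse-Gamma(13, 15359/96)
obs 11: x=3/2 → posterior Inverse-Gamma(27/2, 16811/96)
obs 12: x=0 → posterior Inverse-Gamma(14, 17579/96)

alpha=14, beta=17579/96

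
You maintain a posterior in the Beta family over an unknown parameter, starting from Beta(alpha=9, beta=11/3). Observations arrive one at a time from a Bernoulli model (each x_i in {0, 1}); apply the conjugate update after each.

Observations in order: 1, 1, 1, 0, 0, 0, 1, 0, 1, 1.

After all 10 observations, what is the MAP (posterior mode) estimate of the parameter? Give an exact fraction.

obs 1: x=1 → posterior Beta(10, 11/3)
obs 2: x=1 → posterior Beta(11, 11/3)
obs 3: x=1 → posterior Beta(12, 11/3)
obs 4: x=0 → posterior Beta(12, 14/3)
obs 5: x=0 → posterior Beta(12, 17/3)
obs 6: x=0 → posterior Beta(12, 20/3)
obs 7: x=1 → posterior Beta(13, 20/3)
obs 8: x=0 → posterior Beta(13, 23/3)
obs 9: x=1 → posterior Beta(14, 23/3)
obs 10: x=1 → posterior Beta(15, 23/3)

21/31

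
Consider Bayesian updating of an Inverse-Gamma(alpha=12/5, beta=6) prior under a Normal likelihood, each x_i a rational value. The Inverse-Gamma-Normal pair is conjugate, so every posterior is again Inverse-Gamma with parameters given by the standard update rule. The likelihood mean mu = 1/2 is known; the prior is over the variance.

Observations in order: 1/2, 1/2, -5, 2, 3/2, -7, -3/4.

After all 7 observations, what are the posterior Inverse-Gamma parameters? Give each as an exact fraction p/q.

obs 1: x=1/2 → posterior Inverse-Gamma(29/10, 6)
obs 2: x=1/2 → posterior Inverse-Gamma(17/5, 6)
obs 3: x=-5 → posterior Inverse-Gamma(39/10, 169/8)
obs 4: x=2 → posterior Inverse-Gamma(22/5, 89/4)
obs 5: x=3/2 → posterior Inverse-Gamma(49/10, 91/4)
obs 6: x=-7 → posterior Inverse-Gamma(27/5, 407/8)
obs 7: x=-3/4 → posterior Inverse-Gamma(59/10, 1653/32)

alpha=59/10, beta=1653/32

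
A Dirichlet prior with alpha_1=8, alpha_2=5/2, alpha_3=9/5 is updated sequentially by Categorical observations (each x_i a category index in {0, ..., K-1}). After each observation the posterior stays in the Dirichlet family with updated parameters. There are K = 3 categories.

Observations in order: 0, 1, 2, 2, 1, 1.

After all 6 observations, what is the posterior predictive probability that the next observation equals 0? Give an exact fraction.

30/61

obs 1: x=0 → posterior Dirichlet(9, 5/2, 9/5)
obs 2: x=1 → posterior Dirichlet(9, 7/2, 9/5)
obs 3: x=2 → posterior Dirichlet(9, 7/2, 14/5)
obs 4: x=2 → posterior Dirichlet(9, 7/2, 19/5)
obs 5: x=1 → posterior Dirichlet(9, 9/2, 19/5)
obs 6: x=1 → posterior Dirichlet(9, 11/2, 19/5)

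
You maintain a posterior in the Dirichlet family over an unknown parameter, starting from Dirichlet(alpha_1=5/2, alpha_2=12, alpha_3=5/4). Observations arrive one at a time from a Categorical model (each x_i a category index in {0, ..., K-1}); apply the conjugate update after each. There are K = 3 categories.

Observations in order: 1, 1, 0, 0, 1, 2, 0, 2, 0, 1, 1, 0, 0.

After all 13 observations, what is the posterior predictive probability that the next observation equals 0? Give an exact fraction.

obs 1: x=1 → posterior Dirichlet(5/2, 13, 5/4)
obs 2: x=1 → posterior Dirichlet(5/2, 14, 5/4)
obs 3: x=0 → posterior Dirichlet(7/2, 14, 5/4)
obs 4: x=0 → posterior Dirichlet(9/2, 14, 5/4)
obs 5: x=1 → posterior Dirichlet(9/2, 15, 5/4)
obs 6: x=2 → posterior Dirichlet(9/2, 15, 9/4)
obs 7: x=0 → posterior Dirichlet(11/2, 15, 9/4)
obs 8: x=2 → posterior Dirichlet(11/2, 15, 13/4)
obs 9: x=0 → posterior Dirichlet(13/2, 15, 13/4)
obs 10: x=1 → posterior Dirichlet(13/2, 16, 13/4)
obs 11: x=1 → posterior Dirichlet(13/2, 17, 13/4)
obs 12: x=0 → posterior Dirichlet(15/2, 17, 13/4)
obs 13: x=0 → posterior Dirichlet(17/2, 17, 13/4)

34/115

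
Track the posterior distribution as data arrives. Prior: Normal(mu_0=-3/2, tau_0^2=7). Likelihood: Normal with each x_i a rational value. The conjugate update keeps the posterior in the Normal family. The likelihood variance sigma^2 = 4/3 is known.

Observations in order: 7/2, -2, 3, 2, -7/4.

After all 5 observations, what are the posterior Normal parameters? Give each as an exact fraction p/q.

obs 1: x=7/2 → posterior Normal(27/10, 28/25)
obs 2: x=-2 → posterior Normal(51/92, 14/23)
obs 3: x=3 → posterior Normal(177/134, 28/67)
obs 4: x=2 → posterior Normal(261/176, 7/22)
obs 5: x=-7/4 → posterior Normal(375/436, 28/109)

mu_0=375/436, tau_0^2=28/109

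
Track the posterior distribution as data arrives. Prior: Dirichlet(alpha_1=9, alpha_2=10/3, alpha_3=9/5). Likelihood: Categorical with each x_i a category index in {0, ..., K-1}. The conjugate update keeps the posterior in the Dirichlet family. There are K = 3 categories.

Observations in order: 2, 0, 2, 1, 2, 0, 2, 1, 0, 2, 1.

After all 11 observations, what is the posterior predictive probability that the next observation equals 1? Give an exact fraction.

95/377

obs 1: x=2 → posterior Dirichlet(9, 10/3, 14/5)
obs 2: x=0 → posterior Dirichlet(10, 10/3, 14/5)
obs 3: x=2 → posterior Dirichlet(10, 10/3, 19/5)
obs 4: x=1 → posterior Dirichlet(10, 13/3, 19/5)
obs 5: x=2 → posterior Dirichlet(10, 13/3, 24/5)
obs 6: x=0 → posterior Dirichlet(11, 13/3, 24/5)
obs 7: x=2 → posterior Dirichlet(11, 13/3, 29/5)
obs 8: x=1 → posterior Dirichlet(11, 16/3, 29/5)
obs 9: x=0 → posterior Dirichlet(12, 16/3, 29/5)
obs 10: x=2 → posterior Dirichlet(12, 16/3, 34/5)
obs 11: x=1 → posterior Dirichlet(12, 19/3, 34/5)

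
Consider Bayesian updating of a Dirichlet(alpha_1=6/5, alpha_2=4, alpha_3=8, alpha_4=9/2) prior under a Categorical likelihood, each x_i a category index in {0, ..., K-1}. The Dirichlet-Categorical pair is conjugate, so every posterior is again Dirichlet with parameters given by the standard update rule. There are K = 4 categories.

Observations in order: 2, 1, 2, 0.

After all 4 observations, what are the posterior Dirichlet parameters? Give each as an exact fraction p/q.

alpha_1=11/5, alpha_2=5, alpha_3=10, alpha_4=9/2

obs 1: x=2 → posterior Dirichlet(6/5, 4, 9, 9/2)
obs 2: x=1 → posterior Dirichlet(6/5, 5, 9, 9/2)
obs 3: x=2 → posterior Dirichlet(6/5, 5, 10, 9/2)
obs 4: x=0 → posterior Dirichlet(11/5, 5, 10, 9/2)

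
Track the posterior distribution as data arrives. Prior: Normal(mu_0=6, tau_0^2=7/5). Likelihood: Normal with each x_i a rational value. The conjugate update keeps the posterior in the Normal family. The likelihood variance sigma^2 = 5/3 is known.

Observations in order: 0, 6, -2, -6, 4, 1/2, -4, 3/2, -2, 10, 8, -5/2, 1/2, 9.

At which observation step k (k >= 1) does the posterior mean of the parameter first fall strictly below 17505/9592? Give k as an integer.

k = 4

obs 1: x=0 → posterior Normal(75/23, 35/46)
obs 2: x=6 → posterior Normal(276/67, 35/67)
obs 3: x=-2 → posterior Normal(117/44, 35/88)
obs 4: x=-6 → posterior Normal(108/109, 35/109)
obs 5: x=4 → posterior Normal(96/65, 7/26)
obs 6: x=1/2 → posterior Normal(405/302, 35/151)
obs 7: x=-4 → posterior Normal(237/344, 35/172)
obs 8: x=3/2 → posterior Normal(150/193, 35/193)
obs 9: x=-2 → posterior Normal(54/107, 35/214)
obs 10: x=10 → posterior Normal(318/235, 7/47)
obs 11: x=8 → posterior Normal(243/128, 35/256)
obs 12: x=-5/2 → posterior Normal(867/554, 35/277)
obs 13: x=1/2 → posterior Normal(222/149, 35/298)
obs 14: x=9 → posterior Normal(633/319, 35/319)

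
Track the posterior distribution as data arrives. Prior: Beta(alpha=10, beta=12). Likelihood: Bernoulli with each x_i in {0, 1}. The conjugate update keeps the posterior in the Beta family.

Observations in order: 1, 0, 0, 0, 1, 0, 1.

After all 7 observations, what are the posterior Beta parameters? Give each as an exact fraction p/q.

alpha=13, beta=16

obs 1: x=1 → posterior Beta(11, 12)
obs 2: x=0 → posterior Beta(11, 13)
obs 3: x=0 → posterior Beta(11, 14)
obs 4: x=0 → posterior Beta(11, 15)
obs 5: x=1 → posterior Beta(12, 15)
obs 6: x=0 → posterior Beta(12, 16)
obs 7: x=1 → posterior Beta(13, 16)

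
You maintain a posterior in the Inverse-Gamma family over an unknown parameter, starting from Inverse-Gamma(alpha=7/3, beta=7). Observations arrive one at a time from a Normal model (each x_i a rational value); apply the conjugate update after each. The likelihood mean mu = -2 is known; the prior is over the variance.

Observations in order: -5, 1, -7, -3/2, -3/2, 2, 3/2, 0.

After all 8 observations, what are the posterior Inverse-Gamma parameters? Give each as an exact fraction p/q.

obs 1: x=-5 → posterior Inverse-Gamma(17/6, 23/2)
obs 2: x=1 → posterior Inverse-Gamma(10/3, 16)
obs 3: x=-7 → posterior Inverse-Gamma(23/6, 57/2)
obs 4: x=-3/2 → posterior Inverse-Gamma(13/3, 229/8)
obs 5: x=-3/2 → posterior Inverse-Gamma(29/6, 115/4)
obs 6: x=2 → posterior Inverse-Gamma(16/3, 147/4)
obs 7: x=3/2 → posterior Inverse-Gamma(35/6, 343/8)
obs 8: x=0 → posterior Inverse-Gamma(19/3, 359/8)

alpha=19/3, beta=359/8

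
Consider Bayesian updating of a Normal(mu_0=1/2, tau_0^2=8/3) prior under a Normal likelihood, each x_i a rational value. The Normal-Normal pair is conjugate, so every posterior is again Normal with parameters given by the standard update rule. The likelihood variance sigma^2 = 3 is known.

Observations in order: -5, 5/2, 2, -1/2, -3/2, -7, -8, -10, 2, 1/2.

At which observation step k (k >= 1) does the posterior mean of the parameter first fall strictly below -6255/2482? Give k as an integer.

k = 8

obs 1: x=-5 → posterior Normal(-71/34, 24/17)
obs 2: x=5/2 → posterior Normal(-31/50, 24/25)
obs 3: x=2 → posterior Normal(1/66, 8/11)
obs 4: x=-1/2 → posterior Normal(-7/82, 24/41)
obs 5: x=-3/2 → posterior Normal(-31/98, 24/49)
obs 6: x=-7 → posterior Normal(-143/114, 8/19)
obs 7: x=-8 → posterior Normal(-271/130, 24/65)
obs 8: x=-10 → posterior Normal(-431/146, 24/73)
obs 9: x=2 → posterior Normal(-133/54, 8/27)
obs 10: x=1/2 → posterior Normal(-391/178, 24/89)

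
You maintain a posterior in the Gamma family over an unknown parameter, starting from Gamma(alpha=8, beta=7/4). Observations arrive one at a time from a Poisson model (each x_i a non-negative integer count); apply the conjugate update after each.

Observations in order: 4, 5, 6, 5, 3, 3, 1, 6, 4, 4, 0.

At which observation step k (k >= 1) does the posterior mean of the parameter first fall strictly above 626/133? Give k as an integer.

obs 1: x=4 → posterior Gamma(12, 11/4)
obs 2: x=5 → posterior Gamma(17, 15/4)
obs 3: x=6 → posterior Gamma(23, 19/4)
obs 4: x=5 → posterior Gamma(28, 23/4)
obs 5: x=3 → posterior Gamma(31, 27/4)
obs 6: x=3 → posterior Gamma(34, 31/4)
obs 7: x=1 → posterior Gamma(35, 35/4)
obs 8: x=6 → posterior Gamma(41, 39/4)
obs 9: x=4 → posterior Gamma(45, 43/4)
obs 10: x=4 → posterior Gamma(49, 47/4)
obs 11: x=0 → posterior Gamma(49, 51/4)

k = 3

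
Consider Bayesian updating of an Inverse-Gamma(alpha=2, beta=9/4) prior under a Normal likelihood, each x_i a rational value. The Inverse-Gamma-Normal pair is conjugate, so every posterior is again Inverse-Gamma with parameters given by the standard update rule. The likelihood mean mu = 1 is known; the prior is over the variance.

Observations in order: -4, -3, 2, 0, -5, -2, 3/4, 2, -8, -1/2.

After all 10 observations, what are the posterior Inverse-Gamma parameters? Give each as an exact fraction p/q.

obs 1: x=-4 → posterior Inverse-Gamma(5/2, 59/4)
obs 2: x=-3 → posterior Inverse-Gamma(3, 91/4)
obs 3: x=2 → posterior Inverse-Gamma(7/2, 93/4)
obs 4: x=0 → posterior Inverse-Gamma(4, 95/4)
obs 5: x=-5 → posterior Inverse-Gamma(9/2, 167/4)
obs 6: x=-2 → posterior Inverse-Gamma(5, 185/4)
obs 7: x=3/4 → posterior Inverse-Gamma(11/2, 1481/32)
obs 8: x=2 → posterior Inverse-Gamma(6, 1497/32)
obs 9: x=-8 → posterior Inverse-Gamma(13/2, 2793/32)
obs 10: x=-1/2 → posterior Inverse-Gamma(7, 2829/32)

alpha=7, beta=2829/32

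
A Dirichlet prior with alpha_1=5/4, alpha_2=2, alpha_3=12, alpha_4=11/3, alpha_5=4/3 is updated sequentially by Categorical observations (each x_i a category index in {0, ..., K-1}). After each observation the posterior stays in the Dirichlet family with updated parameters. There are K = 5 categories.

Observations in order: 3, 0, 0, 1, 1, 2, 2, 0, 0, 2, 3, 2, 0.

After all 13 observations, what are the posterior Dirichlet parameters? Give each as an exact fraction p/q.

alpha_1=25/4, alpha_2=4, alpha_3=16, alpha_4=17/3, alpha_5=4/3

obs 1: x=3 → posterior Dirichlet(5/4, 2, 12, 14/3, 4/3)
obs 2: x=0 → posterior Dirichlet(9/4, 2, 12, 14/3, 4/3)
obs 3: x=0 → posterior Dirichlet(13/4, 2, 12, 14/3, 4/3)
obs 4: x=1 → posterior Dirichlet(13/4, 3, 12, 14/3, 4/3)
obs 5: x=1 → posterior Dirichlet(13/4, 4, 12, 14/3, 4/3)
obs 6: x=2 → posterior Dirichlet(13/4, 4, 13, 14/3, 4/3)
obs 7: x=2 → posterior Dirichlet(13/4, 4, 14, 14/3, 4/3)
obs 8: x=0 → posterior Dirichlet(17/4, 4, 14, 14/3, 4/3)
obs 9: x=0 → posterior Dirichlet(21/4, 4, 14, 14/3, 4/3)
obs 10: x=2 → posterior Dirichlet(21/4, 4, 15, 14/3, 4/3)
obs 11: x=3 → posterior Dirichlet(21/4, 4, 15, 17/3, 4/3)
obs 12: x=2 → posterior Dirichlet(21/4, 4, 16, 17/3, 4/3)
obs 13: x=0 → posterior Dirichlet(25/4, 4, 16, 17/3, 4/3)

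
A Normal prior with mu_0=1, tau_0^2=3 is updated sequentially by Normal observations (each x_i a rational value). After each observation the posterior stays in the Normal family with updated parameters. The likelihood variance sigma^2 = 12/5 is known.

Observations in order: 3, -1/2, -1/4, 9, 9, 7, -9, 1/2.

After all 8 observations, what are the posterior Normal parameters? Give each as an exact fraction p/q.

mu_0=391/176, tau_0^2=3/11

obs 1: x=3 → posterior Normal(19/9, 4/3)
obs 2: x=-1/2 → posterior Normal(33/28, 6/7)
obs 3: x=-1/4 → posterior Normal(61/76, 12/19)
obs 4: x=9 → posterior Normal(241/96, 1/2)
obs 5: x=9 → posterior Normal(421/116, 12/29)
obs 6: x=7 → posterior Normal(33/8, 6/17)
obs 7: x=-9 → posterior Normal(127/52, 4/13)
obs 8: x=1/2 → posterior Normal(391/176, 3/11)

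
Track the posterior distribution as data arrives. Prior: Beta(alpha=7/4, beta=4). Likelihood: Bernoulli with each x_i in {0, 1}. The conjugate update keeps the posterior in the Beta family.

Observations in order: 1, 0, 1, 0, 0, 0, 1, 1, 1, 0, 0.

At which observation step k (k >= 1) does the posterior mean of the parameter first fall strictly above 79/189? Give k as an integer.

obs 1: x=1 → posterior Beta(11/4, 4)
obs 2: x=0 → posterior Beta(11/4, 5)
obs 3: x=1 → posterior Beta(15/4, 5)
obs 4: x=0 → posterior Beta(15/4, 6)
obs 5: x=0 → posterior Beta(15/4, 7)
obs 6: x=0 → posterior Beta(15/4, 8)
obs 7: x=1 → posterior Beta(19/4, 8)
obs 8: x=1 → posterior Beta(23/4, 8)
obs 9: x=1 → posterior Beta(27/4, 8)
obs 10: x=0 → posterior Beta(27/4, 9)
obs 11: x=0 → posterior Beta(27/4, 10)

k = 3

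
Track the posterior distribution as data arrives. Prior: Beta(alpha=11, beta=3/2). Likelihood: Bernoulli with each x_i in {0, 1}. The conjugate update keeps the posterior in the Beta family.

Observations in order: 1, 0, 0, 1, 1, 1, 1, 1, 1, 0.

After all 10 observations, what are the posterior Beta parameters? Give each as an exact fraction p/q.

obs 1: x=1 → posterior Beta(12, 3/2)
obs 2: x=0 → posterior Beta(12, 5/2)
obs 3: x=0 → posterior Beta(12, 7/2)
obs 4: x=1 → posterior Beta(13, 7/2)
obs 5: x=1 → posterior Beta(14, 7/2)
obs 6: x=1 → posterior Beta(15, 7/2)
obs 7: x=1 → posterior Beta(16, 7/2)
obs 8: x=1 → posterior Beta(17, 7/2)
obs 9: x=1 → posterior Beta(18, 7/2)
obs 10: x=0 → posterior Beta(18, 9/2)

alpha=18, beta=9/2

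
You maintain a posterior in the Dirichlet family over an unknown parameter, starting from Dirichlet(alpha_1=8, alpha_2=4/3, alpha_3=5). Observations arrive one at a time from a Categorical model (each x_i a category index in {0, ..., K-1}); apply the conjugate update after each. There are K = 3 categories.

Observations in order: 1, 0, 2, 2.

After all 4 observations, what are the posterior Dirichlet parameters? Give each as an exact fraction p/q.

alpha_1=9, alpha_2=7/3, alpha_3=7

obs 1: x=1 → posterior Dirichlet(8, 7/3, 5)
obs 2: x=0 → posterior Dirichlet(9, 7/3, 5)
obs 3: x=2 → posterior Dirichlet(9, 7/3, 6)
obs 4: x=2 → posterior Dirichlet(9, 7/3, 7)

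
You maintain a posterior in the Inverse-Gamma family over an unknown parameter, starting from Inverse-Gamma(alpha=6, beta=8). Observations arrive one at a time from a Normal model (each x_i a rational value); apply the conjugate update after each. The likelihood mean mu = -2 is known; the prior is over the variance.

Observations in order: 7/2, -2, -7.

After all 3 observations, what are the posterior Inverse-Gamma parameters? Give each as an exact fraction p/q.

obs 1: x=7/2 → posterior Inverse-Gamma(13/2, 185/8)
obs 2: x=-2 → posterior Inverse-Gamma(7, 185/8)
obs 3: x=-7 → posterior Inverse-Gamma(15/2, 285/8)

alpha=15/2, beta=285/8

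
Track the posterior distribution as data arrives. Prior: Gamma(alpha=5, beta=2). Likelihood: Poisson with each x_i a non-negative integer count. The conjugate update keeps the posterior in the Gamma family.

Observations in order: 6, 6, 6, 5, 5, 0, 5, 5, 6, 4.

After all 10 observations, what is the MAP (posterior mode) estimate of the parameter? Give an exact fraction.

13/3

obs 1: x=6 → posterior Gamma(11, 3)
obs 2: x=6 → posterior Gamma(17, 4)
obs 3: x=6 → posterior Gamma(23, 5)
obs 4: x=5 → posterior Gamma(28, 6)
obs 5: x=5 → posterior Gamma(33, 7)
obs 6: x=0 → posterior Gamma(33, 8)
obs 7: x=5 → posterior Gamma(38, 9)
obs 8: x=5 → posterior Gamma(43, 10)
obs 9: x=6 → posterior Gamma(49, 11)
obs 10: x=4 → posterior Gamma(53, 12)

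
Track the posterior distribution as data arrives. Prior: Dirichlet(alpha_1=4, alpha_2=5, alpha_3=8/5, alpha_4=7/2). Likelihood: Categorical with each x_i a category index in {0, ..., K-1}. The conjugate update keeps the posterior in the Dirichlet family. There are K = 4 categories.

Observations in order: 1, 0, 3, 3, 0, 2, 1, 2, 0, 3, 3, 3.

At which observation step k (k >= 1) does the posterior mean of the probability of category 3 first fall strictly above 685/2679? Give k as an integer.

k = 3

obs 1: x=1 → posterior Dirichlet(4, 6, 8/5, 7/2)
obs 2: x=0 → posterior Dirichlet(5, 6, 8/5, 7/2)
obs 3: x=3 → posterior Dirichlet(5, 6, 8/5, 9/2)
obs 4: x=3 → posterior Dirichlet(5, 6, 8/5, 11/2)
obs 5: x=0 → posterior Dirichlet(6, 6, 8/5, 11/2)
obs 6: x=2 → posterior Dirichlet(6, 6, 13/5, 11/2)
obs 7: x=1 → posterior Dirichlet(6, 7, 13/5, 11/2)
obs 8: x=2 → posterior Dirichlet(6, 7, 18/5, 11/2)
obs 9: x=0 → posterior Dirichlet(7, 7, 18/5, 11/2)
obs 10: x=3 → posterior Dirichlet(7, 7, 18/5, 13/2)
obs 11: x=3 → posterior Dirichlet(7, 7, 18/5, 15/2)
obs 12: x=3 → posterior Dirichlet(7, 7, 18/5, 17/2)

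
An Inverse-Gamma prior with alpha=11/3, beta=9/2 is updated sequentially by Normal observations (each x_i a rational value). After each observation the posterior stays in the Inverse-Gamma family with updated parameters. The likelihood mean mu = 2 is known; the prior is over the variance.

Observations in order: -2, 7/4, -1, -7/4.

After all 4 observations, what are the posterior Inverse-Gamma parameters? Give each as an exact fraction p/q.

obs 1: x=-2 → posterior Inverse-Gamma(25/6, 25/2)
obs 2: x=7/4 → posterior Inverse-Gamma(14/3, 401/32)
obs 3: x=-1 → posterior Inverse-Gamma(31/6, 545/32)
obs 4: x=-7/4 → posterior Inverse-Gamma(17/3, 385/16)

alpha=17/3, beta=385/16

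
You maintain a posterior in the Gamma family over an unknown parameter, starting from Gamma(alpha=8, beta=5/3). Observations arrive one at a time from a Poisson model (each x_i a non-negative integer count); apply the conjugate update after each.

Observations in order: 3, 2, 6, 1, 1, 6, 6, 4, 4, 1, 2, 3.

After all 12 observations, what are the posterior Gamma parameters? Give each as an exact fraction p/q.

alpha=47, beta=41/3

obs 1: x=3 → posterior Gamma(11, 8/3)
obs 2: x=2 → posterior Gamma(13, 11/3)
obs 3: x=6 → posterior Gamma(19, 14/3)
obs 4: x=1 → posterior Gamma(20, 17/3)
obs 5: x=1 → posterior Gamma(21, 20/3)
obs 6: x=6 → posterior Gamma(27, 23/3)
obs 7: x=6 → posterior Gamma(33, 26/3)
obs 8: x=4 → posterior Gamma(37, 29/3)
obs 9: x=4 → posterior Gamma(41, 32/3)
obs 10: x=1 → posterior Gamma(42, 35/3)
obs 11: x=2 → posterior Gamma(44, 38/3)
obs 12: x=3 → posterior Gamma(47, 41/3)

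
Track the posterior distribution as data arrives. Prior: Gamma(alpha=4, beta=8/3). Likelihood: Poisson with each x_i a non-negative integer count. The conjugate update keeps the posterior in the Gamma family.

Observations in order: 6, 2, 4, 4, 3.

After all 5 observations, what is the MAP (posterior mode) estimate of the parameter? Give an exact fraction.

66/23

obs 1: x=6 → posterior Gamma(10, 11/3)
obs 2: x=2 → posterior Gamma(12, 14/3)
obs 3: x=4 → posterior Gamma(16, 17/3)
obs 4: x=4 → posterior Gamma(20, 20/3)
obs 5: x=3 → posterior Gamma(23, 23/3)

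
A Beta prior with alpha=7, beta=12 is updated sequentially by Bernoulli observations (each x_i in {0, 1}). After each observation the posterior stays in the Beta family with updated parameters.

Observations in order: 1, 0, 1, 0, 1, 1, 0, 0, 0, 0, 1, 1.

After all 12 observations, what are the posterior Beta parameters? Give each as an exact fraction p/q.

alpha=13, beta=18

obs 1: x=1 → posterior Beta(8, 12)
obs 2: x=0 → posterior Beta(8, 13)
obs 3: x=1 → posterior Beta(9, 13)
obs 4: x=0 → posterior Beta(9, 14)
obs 5: x=1 → posterior Beta(10, 14)
obs 6: x=1 → posterior Beta(11, 14)
obs 7: x=0 → posterior Beta(11, 15)
obs 8: x=0 → posterior Beta(11, 16)
obs 9: x=0 → posterior Beta(11, 17)
obs 10: x=0 → posterior Beta(11, 18)
obs 11: x=1 → posterior Beta(12, 18)
obs 12: x=1 → posterior Beta(13, 18)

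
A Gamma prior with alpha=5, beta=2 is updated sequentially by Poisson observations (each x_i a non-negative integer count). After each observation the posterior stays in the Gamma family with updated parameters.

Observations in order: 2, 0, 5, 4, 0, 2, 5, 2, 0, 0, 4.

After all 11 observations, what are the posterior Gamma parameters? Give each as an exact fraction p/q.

obs 1: x=2 → posterior Gamma(7, 3)
obs 2: x=0 → posterior Gamma(7, 4)
obs 3: x=5 → posterior Gamma(12, 5)
obs 4: x=4 → posterior Gamma(16, 6)
obs 5: x=0 → posterior Gamma(16, 7)
obs 6: x=2 → posterior Gamma(18, 8)
obs 7: x=5 → posterior Gamma(23, 9)
obs 8: x=2 → posterior Gamma(25, 10)
obs 9: x=0 → posterior Gamma(25, 11)
obs 10: x=0 → posterior Gamma(25, 12)
obs 11: x=4 → posterior Gamma(29, 13)

alpha=29, beta=13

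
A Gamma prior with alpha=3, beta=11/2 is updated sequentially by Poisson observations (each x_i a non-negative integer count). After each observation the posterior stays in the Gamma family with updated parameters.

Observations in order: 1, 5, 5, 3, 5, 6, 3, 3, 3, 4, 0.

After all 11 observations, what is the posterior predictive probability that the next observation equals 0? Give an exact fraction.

181581473080868105539324314020405642935745245779180117655737633/2026701637367441248906745657885403807085822336375713348388671875

obs 1: x=1 → posterior Gamma(4, 13/2)
obs 2: x=5 → posterior Gamma(9, 15/2)
obs 3: x=5 → posterior Gamma(14, 17/2)
obs 4: x=3 → posterior Gamma(17, 19/2)
obs 5: x=5 → posterior Gamma(22, 21/2)
obs 6: x=6 → posterior Gamma(28, 23/2)
obs 7: x=3 → posterior Gamma(31, 25/2)
obs 8: x=3 → posterior Gamma(34, 27/2)
obs 9: x=3 → posterior Gamma(37, 29/2)
obs 10: x=4 → posterior Gamma(41, 31/2)
obs 11: x=0 → posterior Gamma(41, 33/2)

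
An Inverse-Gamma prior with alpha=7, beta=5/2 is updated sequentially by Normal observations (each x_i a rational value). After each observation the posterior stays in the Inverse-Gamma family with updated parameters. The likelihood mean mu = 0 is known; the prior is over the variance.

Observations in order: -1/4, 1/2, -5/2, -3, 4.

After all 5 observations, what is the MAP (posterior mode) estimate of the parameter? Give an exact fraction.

195/112

obs 1: x=-1/4 → posterior Inverse-Gamma(15/2, 81/32)
obs 2: x=1/2 → posterior Inverse-Gamma(8, 85/32)
obs 3: x=-5/2 → posterior Inverse-Gamma(17/2, 185/32)
obs 4: x=-3 → posterior Inverse-Gamma(9, 329/32)
obs 5: x=4 → posterior Inverse-Gamma(19/2, 585/32)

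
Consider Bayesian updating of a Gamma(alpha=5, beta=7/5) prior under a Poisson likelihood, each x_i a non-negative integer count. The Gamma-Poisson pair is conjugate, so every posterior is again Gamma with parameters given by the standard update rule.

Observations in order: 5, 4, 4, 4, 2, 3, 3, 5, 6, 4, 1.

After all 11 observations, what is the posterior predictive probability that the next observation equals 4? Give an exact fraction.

obs 1: x=5 → posterior Gamma(10, 12/5)
obs 2: x=4 → posterior Gamma(14, 17/5)
obs 3: x=4 → posterior Gamma(18, 22/5)
obs 4: x=4 → posterior Gamma(22, 27/5)
obs 5: x=2 → posterior Gamma(24, 32/5)
obs 6: x=3 → posterior Gamma(27, 37/5)
obs 7: x=3 → posterior Gamma(30, 42/5)
obs 8: x=5 → posterior Gamma(35, 47/5)
obs 9: x=6 → posterior Gamma(41, 52/5)
obs 10: x=4 → posterior Gamma(45, 57/5)
obs 11: x=1 → posterior Gamma(46, 62/5)

3732325393199272874600701865163459592464171814140140218821270730410702015772594788106240000/20125196758650564038457892195233260189038160564514569755712732561596207267957997469715282249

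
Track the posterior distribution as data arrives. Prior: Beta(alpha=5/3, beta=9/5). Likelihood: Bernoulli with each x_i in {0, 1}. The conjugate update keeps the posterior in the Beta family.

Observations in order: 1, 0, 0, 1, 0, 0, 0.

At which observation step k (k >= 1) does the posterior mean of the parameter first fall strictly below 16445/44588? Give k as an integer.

k = 7

obs 1: x=1 → posterior Beta(8/3, 9/5)
obs 2: x=0 → posterior Beta(8/3, 14/5)
obs 3: x=0 → posterior Beta(8/3, 19/5)
obs 4: x=1 → posterior Beta(11/3, 19/5)
obs 5: x=0 → posterior Beta(11/3, 24/5)
obs 6: x=0 → posterior Beta(11/3, 29/5)
obs 7: x=0 → posterior Beta(11/3, 34/5)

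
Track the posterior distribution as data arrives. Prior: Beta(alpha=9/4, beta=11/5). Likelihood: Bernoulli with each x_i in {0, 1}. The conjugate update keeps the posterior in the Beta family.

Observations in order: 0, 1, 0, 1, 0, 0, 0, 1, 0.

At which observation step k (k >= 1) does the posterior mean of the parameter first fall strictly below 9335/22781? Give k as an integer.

k = 6

obs 1: x=0 → posterior Beta(9/4, 16/5)
obs 2: x=1 → posterior Beta(13/4, 16/5)
obs 3: x=0 → posterior Beta(13/4, 21/5)
obs 4: x=1 → posterior Beta(17/4, 21/5)
obs 5: x=0 → posterior Beta(17/4, 26/5)
obs 6: x=0 → posterior Beta(17/4, 31/5)
obs 7: x=0 → posterior Beta(17/4, 36/5)
obs 8: x=1 → posterior Beta(21/4, 36/5)
obs 9: x=0 → posterior Beta(21/4, 41/5)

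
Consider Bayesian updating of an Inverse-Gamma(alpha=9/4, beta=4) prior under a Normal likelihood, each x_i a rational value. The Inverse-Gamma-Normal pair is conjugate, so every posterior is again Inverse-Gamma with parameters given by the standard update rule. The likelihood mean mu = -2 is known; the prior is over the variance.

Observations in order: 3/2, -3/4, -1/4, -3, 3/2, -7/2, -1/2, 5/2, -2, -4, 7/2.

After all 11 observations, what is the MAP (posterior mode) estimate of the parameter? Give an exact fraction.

obs 1: x=3/2 → posterior Inverse-Gamma(11/4, 81/8)
obs 2: x=-3/4 → posterior Inverse-Gamma(13/4, 349/32)
obs 3: x=-1/4 → posterior Inverse-Gamma(15/4, 199/16)
obs 4: x=-3 → posterior Inverse-Gamma(17/4, 207/16)
obs 5: x=3/2 → posterior Inverse-Gamma(19/4, 305/16)
obs 6: x=-7/2 → posterior Inverse-Gamma(21/4, 323/16)
obs 7: x=-1/2 → posterior Inverse-Gamma(23/4, 341/16)
obs 8: x=5/2 → posterior Inverse-Gamma(25/4, 503/16)
obs 9: x=-2 → posterior Inverse-Gamma(27/4, 503/16)
obs 10: x=-4 → posterior Inverse-Gamma(29/4, 535/16)
obs 11: x=7/2 → posterior Inverse-Gamma(31/4, 777/16)

111/20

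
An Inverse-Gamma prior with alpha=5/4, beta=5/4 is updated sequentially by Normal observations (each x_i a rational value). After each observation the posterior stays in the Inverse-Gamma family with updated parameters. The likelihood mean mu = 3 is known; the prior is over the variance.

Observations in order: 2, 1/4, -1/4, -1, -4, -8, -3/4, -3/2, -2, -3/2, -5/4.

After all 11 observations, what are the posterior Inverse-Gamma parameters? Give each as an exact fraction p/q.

alpha=27/4, beta=1221/8

obs 1: x=2 → posterior Inverse-Gamma(7/4, 7/4)
obs 2: x=1/4 → posterior Inverse-Gamma(9/4, 177/32)
obs 3: x=-1/4 → posterior Inverse-Gamma(11/4, 173/16)
obs 4: x=-1 → posterior Inverse-Gamma(13/4, 301/16)
obs 5: x=-4 → posterior Inverse-Gamma(15/4, 693/16)
obs 6: x=-8 → posterior Inverse-Gamma(17/4, 1661/16)
obs 7: x=-3/4 → posterior Inverse-Gamma(19/4, 3547/32)
obs 8: x=-3/2 → posterior Inverse-Gamma(21/4, 3871/32)
obs 9: x=-2 → posterior Inverse-Gamma(23/4, 4271/32)
obs 10: x=-3/2 → posterior Inverse-Gamma(25/4, 4595/32)
obs 11: x=-5/4 → posterior Inverse-Gamma(27/4, 1221/8)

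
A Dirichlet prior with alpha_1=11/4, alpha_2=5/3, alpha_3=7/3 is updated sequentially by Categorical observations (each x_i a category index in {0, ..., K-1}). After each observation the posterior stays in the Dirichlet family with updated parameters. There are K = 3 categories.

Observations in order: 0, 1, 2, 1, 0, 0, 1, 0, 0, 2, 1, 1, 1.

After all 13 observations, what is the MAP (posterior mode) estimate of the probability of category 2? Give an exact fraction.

40/201

obs 1: x=0 → posterior Dirichlet(15/4, 5/3, 7/3)
obs 2: x=1 → posterior Dirichlet(15/4, 8/3, 7/3)
obs 3: x=2 → posterior Dirichlet(15/4, 8/3, 10/3)
obs 4: x=1 → posterior Dirichlet(15/4, 11/3, 10/3)
obs 5: x=0 → posterior Dirichlet(19/4, 11/3, 10/3)
obs 6: x=0 → posterior Dirichlet(23/4, 11/3, 10/3)
obs 7: x=1 → posterior Dirichlet(23/4, 14/3, 10/3)
obs 8: x=0 → posterior Dirichlet(27/4, 14/3, 10/3)
obs 9: x=0 → posterior Dirichlet(31/4, 14/3, 10/3)
obs 10: x=2 → posterior Dirichlet(31/4, 14/3, 13/3)
obs 11: x=1 → posterior Dirichlet(31/4, 17/3, 13/3)
obs 12: x=1 → posterior Dirichlet(31/4, 20/3, 13/3)
obs 13: x=1 → posterior Dirichlet(31/4, 23/3, 13/3)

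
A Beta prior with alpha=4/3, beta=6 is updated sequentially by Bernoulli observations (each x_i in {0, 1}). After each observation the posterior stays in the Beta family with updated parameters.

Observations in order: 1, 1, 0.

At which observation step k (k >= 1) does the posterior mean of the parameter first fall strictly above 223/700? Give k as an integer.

k = 2

obs 1: x=1 → posterior Beta(7/3, 6)
obs 2: x=1 → posterior Beta(10/3, 6)
obs 3: x=0 → posterior Beta(10/3, 7)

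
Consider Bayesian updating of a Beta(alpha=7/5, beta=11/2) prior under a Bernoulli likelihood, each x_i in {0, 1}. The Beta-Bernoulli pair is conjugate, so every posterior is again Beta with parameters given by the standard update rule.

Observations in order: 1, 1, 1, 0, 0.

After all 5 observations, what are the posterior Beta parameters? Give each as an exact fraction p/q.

alpha=22/5, beta=15/2

obs 1: x=1 → posterior Beta(12/5, 11/2)
obs 2: x=1 → posterior Beta(17/5, 11/2)
obs 3: x=1 → posterior Beta(22/5, 11/2)
obs 4: x=0 → posterior Beta(22/5, 13/2)
obs 5: x=0 → posterior Beta(22/5, 15/2)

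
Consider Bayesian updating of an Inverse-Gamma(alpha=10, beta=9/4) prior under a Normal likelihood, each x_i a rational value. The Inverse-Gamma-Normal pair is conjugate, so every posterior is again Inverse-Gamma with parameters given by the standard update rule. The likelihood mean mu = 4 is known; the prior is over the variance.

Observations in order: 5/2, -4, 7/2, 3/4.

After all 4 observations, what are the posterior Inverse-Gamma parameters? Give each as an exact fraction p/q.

alpha=12, beta=1305/32

obs 1: x=5/2 → posterior Inverse-Gamma(21/2, 27/8)
obs 2: x=-4 → posterior Inverse-Gamma(11, 283/8)
obs 3: x=7/2 → posterior Inverse-Gamma(23/2, 71/2)
obs 4: x=3/4 → posterior Inverse-Gamma(12, 1305/32)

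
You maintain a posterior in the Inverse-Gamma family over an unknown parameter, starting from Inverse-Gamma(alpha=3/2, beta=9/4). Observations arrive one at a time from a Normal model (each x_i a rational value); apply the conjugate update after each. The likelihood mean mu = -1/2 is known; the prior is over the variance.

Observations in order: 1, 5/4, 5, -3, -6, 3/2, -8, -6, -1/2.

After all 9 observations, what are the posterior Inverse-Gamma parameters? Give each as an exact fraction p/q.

obs 1: x=1 → posterior Inverse-Gamma(2, 27/8)
obs 2: x=5/4 → posterior Inverse-Gamma(5/2, 157/32)
obs 3: x=5 → posterior Inverse-Gamma(3, 641/32)
obs 4: x=-3 → posterior Inverse-Gamma(7/2, 741/32)
obs 5: x=-6 → posterior Inverse-Gamma(4, 1225/32)
obs 6: x=3/2 → posterior Inverse-Gamma(9/2, 1289/32)
obs 7: x=-8 → posterior Inverse-Gamma(5, 2189/32)
obs 8: x=-6 → posterior Inverse-Gamma(11/2, 2673/32)
obs 9: x=-1/2 → posterior Inverse-Gamma(6, 2673/32)

alpha=6, beta=2673/32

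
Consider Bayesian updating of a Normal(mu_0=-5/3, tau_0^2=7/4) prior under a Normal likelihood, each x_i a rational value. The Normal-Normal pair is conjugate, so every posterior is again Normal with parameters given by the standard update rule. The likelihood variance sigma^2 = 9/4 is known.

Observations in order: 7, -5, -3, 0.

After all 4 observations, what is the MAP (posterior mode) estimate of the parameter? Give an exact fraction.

-22/37

obs 1: x=7 → posterior Normal(17/8, 63/64)
obs 2: x=-5 → posterior Normal(-1/23, 63/92)
obs 3: x=-3 → posterior Normal(-11/15, 21/40)
obs 4: x=0 → posterior Normal(-22/37, 63/148)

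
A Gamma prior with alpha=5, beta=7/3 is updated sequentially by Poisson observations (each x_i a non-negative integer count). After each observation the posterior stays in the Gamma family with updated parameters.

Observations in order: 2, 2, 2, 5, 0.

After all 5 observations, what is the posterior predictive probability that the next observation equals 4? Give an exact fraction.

945435009944627536128638976/9094947017729282379150390625

obs 1: x=2 → posterior Gamma(7, 10/3)
obs 2: x=2 → posterior Gamma(9, 13/3)
obs 3: x=2 → posterior Gamma(11, 16/3)
obs 4: x=5 → posterior Gamma(16, 19/3)
obs 5: x=0 → posterior Gamma(16, 22/3)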